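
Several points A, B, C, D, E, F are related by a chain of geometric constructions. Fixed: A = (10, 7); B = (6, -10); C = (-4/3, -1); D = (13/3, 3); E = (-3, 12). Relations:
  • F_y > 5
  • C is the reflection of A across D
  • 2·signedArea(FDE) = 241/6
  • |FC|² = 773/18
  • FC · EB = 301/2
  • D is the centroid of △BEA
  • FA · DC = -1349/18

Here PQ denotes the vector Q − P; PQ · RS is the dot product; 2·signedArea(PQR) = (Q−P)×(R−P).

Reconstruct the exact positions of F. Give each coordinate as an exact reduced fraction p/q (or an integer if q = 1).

F = (-13/6, 11/2)

1. F_x = -13/6  [FC · EB = 301/2 ∩ FA · DC = -1349/18]
2. F_y = 11/2  [FC · EB = 301/2 ∩ FA · DC = -1349/18]
   → F = (-13/6, 11/2)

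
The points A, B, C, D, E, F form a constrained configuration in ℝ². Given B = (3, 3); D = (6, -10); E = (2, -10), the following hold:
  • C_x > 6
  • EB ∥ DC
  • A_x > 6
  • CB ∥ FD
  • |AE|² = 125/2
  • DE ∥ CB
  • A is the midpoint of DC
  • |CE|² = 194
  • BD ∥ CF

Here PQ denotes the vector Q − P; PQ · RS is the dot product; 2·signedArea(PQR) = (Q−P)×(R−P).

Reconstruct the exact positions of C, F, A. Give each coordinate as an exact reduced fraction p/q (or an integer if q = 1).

1. C_x = 7  [DE ∥ CB ∩ EB ∥ DC]
2. C_y = 3  [DE ∥ CB ∩ EB ∥ DC]
   → C = (7, 3)
3. F_x = 10  [CB ∥ FD ∩ BD ∥ CF]
4. F_y = -10  [CB ∥ FD ∩ BD ∥ CF]
   → F = (10, -10)
5. A_x = 13/2  [A is the midpoint of DC]
6. A_y = -7/2  [A is the midpoint of DC]
   → A = (13/2, -7/2)

A = (13/2, -7/2)
C = (7, 3)
F = (10, -10)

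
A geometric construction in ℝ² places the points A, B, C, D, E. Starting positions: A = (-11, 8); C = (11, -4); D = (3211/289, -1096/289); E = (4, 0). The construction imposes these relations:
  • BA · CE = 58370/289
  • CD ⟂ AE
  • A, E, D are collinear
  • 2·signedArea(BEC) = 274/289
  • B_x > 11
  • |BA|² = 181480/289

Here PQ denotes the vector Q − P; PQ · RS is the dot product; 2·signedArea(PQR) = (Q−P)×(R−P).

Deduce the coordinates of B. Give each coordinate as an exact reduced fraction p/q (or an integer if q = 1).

1. B_x = 3195/289  [BA · CE = 58370/289 ∩ 2·signedArea(BEC) = 274/289]
2. B_y = -1126/289  [BA · CE = 58370/289 ∩ 2·signedArea(BEC) = 274/289]
   → B = (3195/289, -1126/289)

B = (3195/289, -1126/289)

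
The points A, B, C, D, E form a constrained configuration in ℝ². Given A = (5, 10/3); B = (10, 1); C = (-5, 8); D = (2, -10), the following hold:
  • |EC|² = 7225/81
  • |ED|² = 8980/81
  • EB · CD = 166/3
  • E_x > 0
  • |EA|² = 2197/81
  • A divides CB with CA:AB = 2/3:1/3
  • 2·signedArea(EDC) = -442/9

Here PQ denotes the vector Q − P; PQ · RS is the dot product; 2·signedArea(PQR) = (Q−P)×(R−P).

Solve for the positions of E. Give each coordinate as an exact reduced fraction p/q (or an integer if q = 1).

1. E_x = 2/3  [2·signedArea(EDC) = -442/9 ∩ EB · CD = 166/3]
2. E_y = 4/9  [2·signedArea(EDC) = -442/9 ∩ EB · CD = 166/3]
   → E = (2/3, 4/9)

E = (2/3, 4/9)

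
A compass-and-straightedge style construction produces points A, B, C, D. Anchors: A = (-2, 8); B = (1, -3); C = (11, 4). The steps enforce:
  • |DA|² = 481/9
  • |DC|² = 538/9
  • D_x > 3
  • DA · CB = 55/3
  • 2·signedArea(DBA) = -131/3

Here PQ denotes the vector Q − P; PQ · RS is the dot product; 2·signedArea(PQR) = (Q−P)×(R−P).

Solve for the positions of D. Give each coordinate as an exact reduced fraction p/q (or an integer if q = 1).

1. D_x = 10/3  [2·signedArea(DBA) = -131/3 ∩ DA · CB = 55/3]
2. D_y = 3  [2·signedArea(DBA) = -131/3 ∩ DA · CB = 55/3]
   → D = (10/3, 3)

D = (10/3, 3)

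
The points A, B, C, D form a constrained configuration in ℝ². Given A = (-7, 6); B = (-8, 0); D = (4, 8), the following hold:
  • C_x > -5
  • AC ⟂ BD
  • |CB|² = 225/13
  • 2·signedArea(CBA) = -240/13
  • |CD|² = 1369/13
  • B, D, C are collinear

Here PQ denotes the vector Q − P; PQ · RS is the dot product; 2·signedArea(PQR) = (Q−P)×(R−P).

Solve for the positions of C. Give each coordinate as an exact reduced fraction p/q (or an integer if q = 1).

1. C_x = -59/13  [B, D, C are collinear ∩ AC ⟂ BD]
2. C_y = 30/13  [B, D, C are collinear ∩ AC ⟂ BD]
   → C = (-59/13, 30/13)

C = (-59/13, 30/13)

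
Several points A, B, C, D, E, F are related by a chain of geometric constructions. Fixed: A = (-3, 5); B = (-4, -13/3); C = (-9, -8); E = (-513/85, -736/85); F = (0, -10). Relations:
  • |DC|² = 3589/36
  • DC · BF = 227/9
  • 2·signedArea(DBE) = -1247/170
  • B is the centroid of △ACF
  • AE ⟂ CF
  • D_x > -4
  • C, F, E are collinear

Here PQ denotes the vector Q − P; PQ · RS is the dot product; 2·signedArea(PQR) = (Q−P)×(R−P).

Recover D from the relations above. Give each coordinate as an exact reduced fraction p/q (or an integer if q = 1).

D = (-7/2, 1/3)

1. D_x = -7/2  [2·signedArea(DBE) = -1247/170 ∩ DC · BF = 227/9]
2. D_y = 1/3  [2·signedArea(DBE) = -1247/170 ∩ DC · BF = 227/9]
   → D = (-7/2, 1/3)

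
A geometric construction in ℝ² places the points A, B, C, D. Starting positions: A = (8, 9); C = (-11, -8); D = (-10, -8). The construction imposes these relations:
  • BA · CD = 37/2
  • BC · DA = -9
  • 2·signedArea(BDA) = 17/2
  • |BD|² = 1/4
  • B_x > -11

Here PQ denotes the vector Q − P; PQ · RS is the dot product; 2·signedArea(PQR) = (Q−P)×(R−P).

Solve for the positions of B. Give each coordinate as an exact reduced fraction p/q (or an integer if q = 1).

1. B_x = -21/2  [BC · DA = -9 ∩ BA · CD = 37/2]
2. B_y = -8  [BC · DA = -9 ∩ BA · CD = 37/2]
   → B = (-21/2, -8)

B = (-21/2, -8)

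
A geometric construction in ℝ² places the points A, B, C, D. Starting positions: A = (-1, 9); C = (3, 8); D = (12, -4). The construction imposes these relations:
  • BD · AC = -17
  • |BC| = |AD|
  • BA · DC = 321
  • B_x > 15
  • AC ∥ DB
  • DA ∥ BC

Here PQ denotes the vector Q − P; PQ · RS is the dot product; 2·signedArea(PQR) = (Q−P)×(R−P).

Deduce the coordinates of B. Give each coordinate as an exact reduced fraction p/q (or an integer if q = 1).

B = (16, -5)

1. B_x = 16  [DA ∥ BC ∩ AC ∥ DB]
2. B_y = -5  [DA ∥ BC ∩ AC ∥ DB]
   → B = (16, -5)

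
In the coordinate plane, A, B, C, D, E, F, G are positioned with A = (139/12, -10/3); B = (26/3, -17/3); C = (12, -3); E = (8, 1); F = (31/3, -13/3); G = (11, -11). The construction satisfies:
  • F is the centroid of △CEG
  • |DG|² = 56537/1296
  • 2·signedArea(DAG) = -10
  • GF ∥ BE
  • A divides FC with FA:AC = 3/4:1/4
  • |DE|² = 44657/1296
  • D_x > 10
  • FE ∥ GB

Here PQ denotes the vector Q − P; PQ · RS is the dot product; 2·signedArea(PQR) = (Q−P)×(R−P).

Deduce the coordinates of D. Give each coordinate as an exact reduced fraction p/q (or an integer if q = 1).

1. D_x = 367/36  [line 23/3·x + -7/12·y + -323/4 = 0 ∩ |DG|² = 56537/1296]
2. D_y = -40/9  [line 23/3·x + -7/12·y + -323/4 = 0 ∩ |DG|² = 56537/1296]
   → D = (367/36, -40/9)

D = (367/36, -40/9)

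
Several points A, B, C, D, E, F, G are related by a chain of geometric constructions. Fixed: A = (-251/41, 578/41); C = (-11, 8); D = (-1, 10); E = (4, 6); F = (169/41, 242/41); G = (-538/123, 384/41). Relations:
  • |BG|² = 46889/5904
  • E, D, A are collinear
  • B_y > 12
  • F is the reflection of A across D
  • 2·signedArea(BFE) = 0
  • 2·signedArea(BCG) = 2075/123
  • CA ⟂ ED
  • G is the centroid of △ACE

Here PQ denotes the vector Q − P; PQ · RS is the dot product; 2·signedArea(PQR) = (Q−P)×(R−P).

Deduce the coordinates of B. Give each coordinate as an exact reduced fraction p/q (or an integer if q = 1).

B = (-589/164, 495/41)

1. B_x = -589/164  [2·signedArea(BFE) = 0 ∩ 2·signedArea(BCG) = 2075/123]
2. B_y = 495/41  [2·signedArea(BFE) = 0 ∩ 2·signedArea(BCG) = 2075/123]
   → B = (-589/164, 495/41)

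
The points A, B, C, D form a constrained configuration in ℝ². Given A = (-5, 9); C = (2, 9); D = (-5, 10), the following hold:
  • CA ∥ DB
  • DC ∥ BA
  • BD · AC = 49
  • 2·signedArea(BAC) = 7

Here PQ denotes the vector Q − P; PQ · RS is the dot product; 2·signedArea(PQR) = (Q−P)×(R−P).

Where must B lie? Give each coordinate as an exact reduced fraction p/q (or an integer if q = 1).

1. B_x = -12  [DC ∥ BA ∩ CA ∥ DB]
2. B_y = 10  [DC ∥ BA ∩ CA ∥ DB]
   → B = (-12, 10)

B = (-12, 10)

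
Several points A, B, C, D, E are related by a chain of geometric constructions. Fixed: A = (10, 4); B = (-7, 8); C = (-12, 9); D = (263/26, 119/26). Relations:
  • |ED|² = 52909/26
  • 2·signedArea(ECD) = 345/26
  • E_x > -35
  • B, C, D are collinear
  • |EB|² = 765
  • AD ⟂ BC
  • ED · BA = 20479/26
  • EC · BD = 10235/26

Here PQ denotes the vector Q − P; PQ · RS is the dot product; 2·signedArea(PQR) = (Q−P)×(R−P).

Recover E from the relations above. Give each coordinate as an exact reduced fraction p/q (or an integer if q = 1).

E = (-34, 14)

1. E_x = -34  [2·signedArea(ECD) = 345/26 ∩ EC · BD = 10235/26]
2. E_y = 14  [2·signedArea(ECD) = 345/26 ∩ EC · BD = 10235/26]
   → E = (-34, 14)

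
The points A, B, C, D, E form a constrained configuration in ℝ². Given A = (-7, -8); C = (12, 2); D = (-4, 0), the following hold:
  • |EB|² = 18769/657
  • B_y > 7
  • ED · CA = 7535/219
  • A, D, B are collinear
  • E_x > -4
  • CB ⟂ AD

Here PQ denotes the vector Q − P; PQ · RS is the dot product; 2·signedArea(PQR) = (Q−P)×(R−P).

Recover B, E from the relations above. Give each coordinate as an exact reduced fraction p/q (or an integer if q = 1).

B = (-100/73, 512/73)
E = (-237/73, 440/219)

1. B_x = -100/73  [A, D, B are collinear ∩ CB ⟂ AD]
2. B_y = 512/73  [A, D, B are collinear ∩ CB ⟂ AD]
   → B = (-100/73, 512/73)
3. E_x = -237/73  [line 19·x + 10·y + 9109/219 = 0 ∩ |EB|² = 18769/657]
4. E_y = 440/219  [line 19·x + 10·y + 9109/219 = 0 ∩ |EB|² = 18769/657]
   → E = (-237/73, 440/219)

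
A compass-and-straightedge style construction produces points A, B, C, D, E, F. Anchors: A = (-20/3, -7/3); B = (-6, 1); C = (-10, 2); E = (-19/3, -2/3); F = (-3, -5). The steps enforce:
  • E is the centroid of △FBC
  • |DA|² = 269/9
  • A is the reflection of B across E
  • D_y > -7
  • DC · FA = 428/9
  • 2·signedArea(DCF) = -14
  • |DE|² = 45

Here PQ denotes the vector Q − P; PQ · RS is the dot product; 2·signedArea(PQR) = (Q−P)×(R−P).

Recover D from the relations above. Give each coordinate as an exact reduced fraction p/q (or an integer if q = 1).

1. D_x = -10/3  [DC · FA = 428/9 ∩ 2·signedArea(DCF) = -14]
2. D_y = -20/3  [DC · FA = 428/9 ∩ 2·signedArea(DCF) = -14]
   → D = (-10/3, -20/3)

D = (-10/3, -20/3)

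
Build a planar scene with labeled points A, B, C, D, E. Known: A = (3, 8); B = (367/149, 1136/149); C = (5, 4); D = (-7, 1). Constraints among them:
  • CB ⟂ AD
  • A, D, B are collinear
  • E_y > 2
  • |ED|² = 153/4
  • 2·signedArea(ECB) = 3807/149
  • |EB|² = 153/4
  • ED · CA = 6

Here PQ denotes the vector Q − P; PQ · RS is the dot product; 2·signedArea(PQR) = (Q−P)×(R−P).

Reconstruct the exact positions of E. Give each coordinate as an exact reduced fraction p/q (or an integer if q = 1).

1. E_x = -1  [2·signedArea(ECB) = 3807/149 ∩ ED · CA = 6]
2. E_y = 5/2  [2·signedArea(ECB) = 3807/149 ∩ ED · CA = 6]
   → E = (-1, 5/2)

E = (-1, 5/2)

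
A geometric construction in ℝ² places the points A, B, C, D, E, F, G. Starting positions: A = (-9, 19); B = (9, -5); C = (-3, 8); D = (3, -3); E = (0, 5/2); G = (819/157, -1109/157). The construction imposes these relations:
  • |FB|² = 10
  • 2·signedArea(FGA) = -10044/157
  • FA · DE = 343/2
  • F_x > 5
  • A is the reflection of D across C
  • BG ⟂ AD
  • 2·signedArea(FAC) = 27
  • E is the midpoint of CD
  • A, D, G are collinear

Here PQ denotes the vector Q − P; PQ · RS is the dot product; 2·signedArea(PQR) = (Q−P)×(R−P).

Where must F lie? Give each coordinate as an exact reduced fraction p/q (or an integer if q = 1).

1. F_x = 6  [FA · DE = 343/2 ∩ 2·signedArea(FAC) = 27]
2. F_y = -4  [FA · DE = 343/2 ∩ 2·signedArea(FAC) = 27]
   → F = (6, -4)

F = (6, -4)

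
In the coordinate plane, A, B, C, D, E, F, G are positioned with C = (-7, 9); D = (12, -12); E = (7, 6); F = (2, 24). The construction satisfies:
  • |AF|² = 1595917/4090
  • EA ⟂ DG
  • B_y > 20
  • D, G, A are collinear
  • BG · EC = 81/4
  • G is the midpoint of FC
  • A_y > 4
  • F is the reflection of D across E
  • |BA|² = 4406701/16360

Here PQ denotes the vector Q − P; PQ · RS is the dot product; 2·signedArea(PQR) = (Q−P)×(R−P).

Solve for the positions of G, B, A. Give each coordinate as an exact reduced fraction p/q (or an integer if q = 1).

A = (15121/4090, 17667/4090)
B = (-1/4, 81/4)
G = (-5/2, 33/2)

1. G_x = -5/2  [G is the midpoint of FC]
2. G_y = 33/2  [G is the midpoint of FC]
   → G = (-5/2, 33/2)
3. A_x = 15121/4090  [D, G, A are collinear ∩ EA ⟂ DG]
4. A_y = 17667/4090  [D, G, A are collinear ∩ EA ⟂ DG]
   → A = (15121/4090, 17667/4090)
5. B_x = -1/4  [line 14·x + -3·y + 257/4 = 0 ∩ |BA|² = 4406701/16360]
6. B_y = 81/4  [line 14·x + -3·y + 257/4 = 0 ∩ |BA|² = 4406701/16360]
   → B = (-1/4, 81/4)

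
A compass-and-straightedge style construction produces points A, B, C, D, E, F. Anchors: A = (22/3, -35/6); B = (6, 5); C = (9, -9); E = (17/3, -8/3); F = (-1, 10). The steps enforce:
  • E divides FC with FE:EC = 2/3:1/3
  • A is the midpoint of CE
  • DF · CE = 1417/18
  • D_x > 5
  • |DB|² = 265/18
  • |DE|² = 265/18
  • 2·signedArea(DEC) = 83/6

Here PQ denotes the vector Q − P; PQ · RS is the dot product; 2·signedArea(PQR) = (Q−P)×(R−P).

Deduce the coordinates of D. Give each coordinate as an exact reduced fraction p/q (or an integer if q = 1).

D = (35/6, 7/6)

1. D_x = 35/6  [DF · CE = 1417/18 ∩ 2·signedArea(DEC) = 83/6]
2. D_y = 7/6  [DF · CE = 1417/18 ∩ 2·signedArea(DEC) = 83/6]
   → D = (35/6, 7/6)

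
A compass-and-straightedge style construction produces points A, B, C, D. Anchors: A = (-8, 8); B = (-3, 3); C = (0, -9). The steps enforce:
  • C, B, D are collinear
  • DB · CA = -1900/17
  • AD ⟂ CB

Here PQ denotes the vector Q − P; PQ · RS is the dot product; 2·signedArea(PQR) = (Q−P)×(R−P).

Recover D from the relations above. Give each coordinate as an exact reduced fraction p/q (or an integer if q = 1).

1. D_x = -76/17  [C, B, D are collinear ∩ AD ⟂ CB]
2. D_y = 151/17  [C, B, D are collinear ∩ AD ⟂ CB]
   → D = (-76/17, 151/17)

D = (-76/17, 151/17)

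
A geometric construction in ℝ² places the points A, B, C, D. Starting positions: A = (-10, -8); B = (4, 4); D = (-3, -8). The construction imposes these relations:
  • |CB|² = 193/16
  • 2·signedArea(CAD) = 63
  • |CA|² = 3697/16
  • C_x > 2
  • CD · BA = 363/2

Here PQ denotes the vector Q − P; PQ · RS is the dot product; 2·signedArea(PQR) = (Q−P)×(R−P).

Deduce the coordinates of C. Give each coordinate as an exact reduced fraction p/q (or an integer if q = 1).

1. C_x = 9/4  [2·signedArea(CAD) = 63 ∩ CD · BA = 363/2]
2. C_y = 1  [2·signedArea(CAD) = 63 ∩ CD · BA = 363/2]
   → C = (9/4, 1)

C = (9/4, 1)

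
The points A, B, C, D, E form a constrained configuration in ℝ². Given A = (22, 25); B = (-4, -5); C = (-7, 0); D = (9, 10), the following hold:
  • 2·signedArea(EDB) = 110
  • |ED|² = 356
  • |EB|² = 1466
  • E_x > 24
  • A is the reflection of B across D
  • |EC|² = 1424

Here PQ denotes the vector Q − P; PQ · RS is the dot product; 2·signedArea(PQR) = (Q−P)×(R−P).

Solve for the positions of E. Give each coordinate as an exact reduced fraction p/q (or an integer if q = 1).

E = (25, 20)

1. E_x = 25  [line 15·x + -13·y + -115 = 0 ∩ |ED|² = 356]
2. E_y = 20  [line 15·x + -13·y + -115 = 0 ∩ |ED|² = 356]
   → E = (25, 20)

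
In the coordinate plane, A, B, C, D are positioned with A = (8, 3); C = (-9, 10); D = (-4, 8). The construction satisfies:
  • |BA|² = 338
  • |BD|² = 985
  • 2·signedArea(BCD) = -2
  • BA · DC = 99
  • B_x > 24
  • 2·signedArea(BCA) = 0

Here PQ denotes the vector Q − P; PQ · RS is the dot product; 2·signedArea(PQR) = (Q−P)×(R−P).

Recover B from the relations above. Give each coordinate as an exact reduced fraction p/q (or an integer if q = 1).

B = (25, -4)

1. B_x = 25  [2·signedArea(BCA) = 0 ∩ 2·signedArea(BCD) = -2]
2. B_y = -4  [2·signedArea(BCA) = 0 ∩ 2·signedArea(BCD) = -2]
   → B = (25, -4)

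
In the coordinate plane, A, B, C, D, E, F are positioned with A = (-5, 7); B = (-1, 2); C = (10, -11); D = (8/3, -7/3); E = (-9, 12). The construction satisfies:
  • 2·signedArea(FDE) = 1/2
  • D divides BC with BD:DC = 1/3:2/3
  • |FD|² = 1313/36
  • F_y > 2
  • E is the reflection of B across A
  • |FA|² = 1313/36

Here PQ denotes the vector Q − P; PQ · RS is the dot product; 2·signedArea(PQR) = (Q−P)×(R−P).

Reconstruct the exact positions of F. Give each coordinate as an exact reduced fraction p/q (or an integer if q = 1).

F = (-7/6, 7/3)

1. F_x = -7/6  [line -43/3·x + -35/3·y + 21/2 = 0 ∩ |FD|² = 1313/36]
2. F_y = 7/3  [line -43/3·x + -35/3·y + 21/2 = 0 ∩ |FD|² = 1313/36]
   → F = (-7/6, 7/3)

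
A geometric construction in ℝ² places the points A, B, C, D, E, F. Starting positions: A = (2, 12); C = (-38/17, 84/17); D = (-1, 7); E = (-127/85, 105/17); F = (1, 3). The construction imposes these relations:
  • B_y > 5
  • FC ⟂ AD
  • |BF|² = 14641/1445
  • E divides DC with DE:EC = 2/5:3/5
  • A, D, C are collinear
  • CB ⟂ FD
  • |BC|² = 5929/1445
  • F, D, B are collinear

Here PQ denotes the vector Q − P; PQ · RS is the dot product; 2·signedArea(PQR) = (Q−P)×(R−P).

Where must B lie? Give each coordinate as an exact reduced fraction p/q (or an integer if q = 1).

1. B_x = -36/85  [F, D, B are collinear ∩ CB ⟂ FD]
2. B_y = 497/85  [F, D, B are collinear ∩ CB ⟂ FD]
   → B = (-36/85, 497/85)

B = (-36/85, 497/85)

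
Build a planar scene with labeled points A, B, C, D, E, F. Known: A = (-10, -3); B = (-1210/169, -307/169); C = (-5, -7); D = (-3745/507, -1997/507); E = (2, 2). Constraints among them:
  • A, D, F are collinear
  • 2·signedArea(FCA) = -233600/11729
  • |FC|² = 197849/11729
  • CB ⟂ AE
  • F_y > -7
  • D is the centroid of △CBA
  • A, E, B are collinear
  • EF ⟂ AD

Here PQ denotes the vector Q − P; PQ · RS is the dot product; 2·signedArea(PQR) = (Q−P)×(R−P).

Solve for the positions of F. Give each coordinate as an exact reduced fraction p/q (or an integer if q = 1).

1. F_x = -11290/11729  [A, D, F are collinear ∩ EF ⟂ AD]
2. F_y = -73267/11729  [A, D, F are collinear ∩ EF ⟂ AD]
   → F = (-11290/11729, -73267/11729)

F = (-11290/11729, -73267/11729)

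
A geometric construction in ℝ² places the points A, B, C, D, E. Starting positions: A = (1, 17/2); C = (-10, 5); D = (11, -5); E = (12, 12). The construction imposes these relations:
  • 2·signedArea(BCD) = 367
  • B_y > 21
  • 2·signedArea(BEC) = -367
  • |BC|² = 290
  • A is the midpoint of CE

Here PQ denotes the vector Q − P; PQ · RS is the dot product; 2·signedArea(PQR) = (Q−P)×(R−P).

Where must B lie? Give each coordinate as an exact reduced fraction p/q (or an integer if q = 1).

1. B_x = -9  [2·signedArea(BCD) = 367 ∩ 2·signedArea(BEC) = -367]
2. B_y = 22  [2·signedArea(BCD) = 367 ∩ 2·signedArea(BEC) = -367]
   → B = (-9, 22)

B = (-9, 22)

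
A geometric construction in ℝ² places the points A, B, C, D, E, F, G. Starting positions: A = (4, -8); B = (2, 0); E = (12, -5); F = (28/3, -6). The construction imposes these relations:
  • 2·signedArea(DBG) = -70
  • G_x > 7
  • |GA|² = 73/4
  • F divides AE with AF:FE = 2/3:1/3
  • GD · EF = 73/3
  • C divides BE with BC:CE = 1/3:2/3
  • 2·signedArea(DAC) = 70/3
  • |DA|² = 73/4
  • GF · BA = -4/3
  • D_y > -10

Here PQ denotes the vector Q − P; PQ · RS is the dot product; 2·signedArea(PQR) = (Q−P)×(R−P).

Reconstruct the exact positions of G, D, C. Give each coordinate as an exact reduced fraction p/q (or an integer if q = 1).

C = (16/3, -5/3)
D = (0, -19/2)
G = (8, -13/2)

1. G_x = 8  [line -2·x + 8·y + 68 = 0 ∩ |GA|² = 73/4]
2. G_y = -13/2  [line -2·x + 8·y + 68 = 0 ∩ |GA|² = 73/4]
   → G = (8, -13/2)
3. D_x = 0  [2·signedArea(DBG) = -70 ∩ GD · EF = 73/3]
4. D_y = -19/2  [2·signedArea(DBG) = -70 ∩ GD · EF = 73/3]
   → D = (0, -19/2)
5. C_x = 16/3  [2·signedArea(DAC) = 70/3 ∩ C divides BE with BC:CE = 1/3:2/3]
6. C_y = -5/3  [2·signedArea(DAC) = 70/3 ∩ C divides BE with BC:CE = 1/3:2/3]
   → C = (16/3, -5/3)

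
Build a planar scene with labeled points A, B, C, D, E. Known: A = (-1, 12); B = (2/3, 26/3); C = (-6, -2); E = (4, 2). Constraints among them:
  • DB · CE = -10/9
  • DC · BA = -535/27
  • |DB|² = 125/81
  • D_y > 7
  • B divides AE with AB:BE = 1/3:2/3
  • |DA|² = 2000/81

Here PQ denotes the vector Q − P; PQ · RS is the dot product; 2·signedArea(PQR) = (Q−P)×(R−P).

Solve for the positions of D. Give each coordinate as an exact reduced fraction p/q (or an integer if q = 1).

D = (11/9, 68/9)

1. D_x = 11/9  [DB · CE = -10/9 ∩ DC · BA = -535/27]
2. D_y = 68/9  [DB · CE = -10/9 ∩ DC · BA = -535/27]
   → D = (11/9, 68/9)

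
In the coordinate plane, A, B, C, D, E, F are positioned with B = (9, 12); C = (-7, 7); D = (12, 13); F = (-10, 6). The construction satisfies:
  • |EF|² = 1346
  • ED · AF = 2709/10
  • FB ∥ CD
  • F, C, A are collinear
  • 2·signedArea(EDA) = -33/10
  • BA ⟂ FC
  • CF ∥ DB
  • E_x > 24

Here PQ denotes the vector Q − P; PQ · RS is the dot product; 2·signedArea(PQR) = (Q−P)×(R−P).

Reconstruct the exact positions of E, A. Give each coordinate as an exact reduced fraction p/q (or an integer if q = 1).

1. A_x = 89/10  [F, C, A are collinear ∩ BA ⟂ FC]
2. A_y = 123/10  [F, C, A are collinear ∩ BA ⟂ FC]
   → A = (89/10, 123/10)
3. E_x = 25  [ED · AF = 2709/10 ∩ 2·signedArea(EDA) = -33/10]
4. E_y = 17  [ED · AF = 2709/10 ∩ 2·signedArea(EDA) = -33/10]
   → E = (25, 17)

A = (89/10, 123/10)
E = (25, 17)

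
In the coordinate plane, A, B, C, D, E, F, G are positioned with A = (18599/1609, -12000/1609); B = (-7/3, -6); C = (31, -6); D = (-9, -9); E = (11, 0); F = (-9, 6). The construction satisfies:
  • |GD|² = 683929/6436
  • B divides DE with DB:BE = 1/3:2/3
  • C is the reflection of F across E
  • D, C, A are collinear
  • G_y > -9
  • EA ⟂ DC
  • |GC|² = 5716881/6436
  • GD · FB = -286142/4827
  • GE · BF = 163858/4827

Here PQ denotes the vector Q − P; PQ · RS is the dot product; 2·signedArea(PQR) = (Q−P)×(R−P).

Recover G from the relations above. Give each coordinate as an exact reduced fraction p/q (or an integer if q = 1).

1. G_x = 2059/1609  [line 20/3·x + -12·y + -517838/4827 = 0 ∩ |GD|² = 683929/6436]
2. G_y = -26481/3218  [line 20/3·x + -12·y + -517838/4827 = 0 ∩ |GD|² = 683929/6436]
   → G = (2059/1609, -26481/3218)

G = (2059/1609, -26481/3218)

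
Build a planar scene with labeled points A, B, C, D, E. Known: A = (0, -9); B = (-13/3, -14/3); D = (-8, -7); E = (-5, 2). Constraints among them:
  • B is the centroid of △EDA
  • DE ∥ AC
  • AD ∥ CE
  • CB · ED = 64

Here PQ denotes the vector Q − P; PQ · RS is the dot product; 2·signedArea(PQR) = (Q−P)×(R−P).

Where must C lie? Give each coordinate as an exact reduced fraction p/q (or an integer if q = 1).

1. C_x = 3  [AD ∥ CE ∩ DE ∥ AC]
2. C_y = 0  [AD ∥ CE ∩ DE ∥ AC]
   → C = (3, 0)

C = (3, 0)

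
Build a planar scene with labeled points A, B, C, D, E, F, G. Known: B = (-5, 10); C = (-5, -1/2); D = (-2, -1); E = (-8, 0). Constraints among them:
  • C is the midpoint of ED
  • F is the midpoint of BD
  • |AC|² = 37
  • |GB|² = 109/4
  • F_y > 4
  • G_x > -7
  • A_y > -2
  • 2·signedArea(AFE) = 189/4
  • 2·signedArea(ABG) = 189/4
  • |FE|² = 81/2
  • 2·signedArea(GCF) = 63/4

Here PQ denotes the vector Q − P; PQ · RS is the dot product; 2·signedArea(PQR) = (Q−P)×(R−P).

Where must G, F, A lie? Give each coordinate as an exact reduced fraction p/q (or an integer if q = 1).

1. F_x = -7/2  [F is the midpoint of BD]
2. F_y = 9/2  [F is the midpoint of BD]
   → F = (-7/2, 9/2)
3. A_x = 1  [line 9/2·x + -9/2·y + -45/4 = 0 ∩ |AC|² = 37]
4. A_y = -3/2  [line 9/2·x + -9/2·y + -45/4 = 0 ∩ |AC|² = 37]
   → A = (1, -3/2)
5. G_x = -13/2  [2·signedArea(GCF) = 63/4 ∩ 2·signedArea(ABG) = 189/4]
6. G_y = 5  [2·signedArea(GCF) = 63/4 ∩ 2·signedArea(ABG) = 189/4]
   → G = (-13/2, 5)

A = (1, -3/2)
F = (-7/2, 9/2)
G = (-13/2, 5)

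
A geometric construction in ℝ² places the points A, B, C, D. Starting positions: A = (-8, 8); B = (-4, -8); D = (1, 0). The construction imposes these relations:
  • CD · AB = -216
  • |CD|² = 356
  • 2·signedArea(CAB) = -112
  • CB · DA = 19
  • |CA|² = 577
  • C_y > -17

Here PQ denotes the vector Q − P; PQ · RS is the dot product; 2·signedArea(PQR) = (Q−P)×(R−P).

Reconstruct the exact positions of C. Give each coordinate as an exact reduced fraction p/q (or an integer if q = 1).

1. C_x = -9  [2·signedArea(CAB) = -112 ∩ CD · AB = -216]
2. C_y = -16  [2·signedArea(CAB) = -112 ∩ CD · AB = -216]
   → C = (-9, -16)

C = (-9, -16)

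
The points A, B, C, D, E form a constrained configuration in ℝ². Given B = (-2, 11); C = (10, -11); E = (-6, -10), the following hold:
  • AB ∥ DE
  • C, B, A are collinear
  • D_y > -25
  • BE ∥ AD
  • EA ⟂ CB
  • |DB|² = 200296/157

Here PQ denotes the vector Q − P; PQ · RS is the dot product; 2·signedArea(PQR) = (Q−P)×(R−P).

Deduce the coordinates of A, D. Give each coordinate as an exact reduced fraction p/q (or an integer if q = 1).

A = (928/157, -550/157)
D = (300/157, -3847/157)

1. A_x = 928/157  [C, B, A are collinear ∩ EA ⟂ CB]
2. A_y = -550/157  [C, B, A are collinear ∩ EA ⟂ CB]
   → A = (928/157, -550/157)
3. D_x = 300/157  [AB ∥ DE ∩ BE ∥ AD]
4. D_y = -3847/157  [AB ∥ DE ∩ BE ∥ AD]
   → D = (300/157, -3847/157)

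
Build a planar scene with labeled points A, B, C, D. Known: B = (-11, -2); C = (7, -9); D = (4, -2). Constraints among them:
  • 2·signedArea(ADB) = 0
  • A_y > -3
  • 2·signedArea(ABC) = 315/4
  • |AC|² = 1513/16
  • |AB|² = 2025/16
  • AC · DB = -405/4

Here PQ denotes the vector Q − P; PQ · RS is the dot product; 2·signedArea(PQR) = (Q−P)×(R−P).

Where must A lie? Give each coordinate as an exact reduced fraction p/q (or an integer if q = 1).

A = (1/4, -2)

1. A_x = 1/4  [2·signedArea(ADB) = 0 ∩ AC · DB = -405/4]
2. A_y = -2  [2·signedArea(ADB) = 0 ∩ AC · DB = -405/4]
   → A = (1/4, -2)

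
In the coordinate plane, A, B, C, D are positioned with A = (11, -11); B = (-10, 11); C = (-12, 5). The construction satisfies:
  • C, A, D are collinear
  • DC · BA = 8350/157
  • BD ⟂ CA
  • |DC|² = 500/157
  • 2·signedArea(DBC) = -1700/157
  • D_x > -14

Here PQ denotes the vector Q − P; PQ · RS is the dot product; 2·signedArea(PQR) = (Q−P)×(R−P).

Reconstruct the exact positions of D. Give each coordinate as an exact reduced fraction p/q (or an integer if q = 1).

D = (-2114/157, 945/157)

1. D_x = -2114/157  [C, A, D are collinear ∩ BD ⟂ CA]
2. D_y = 945/157  [C, A, D are collinear ∩ BD ⟂ CA]
   → D = (-2114/157, 945/157)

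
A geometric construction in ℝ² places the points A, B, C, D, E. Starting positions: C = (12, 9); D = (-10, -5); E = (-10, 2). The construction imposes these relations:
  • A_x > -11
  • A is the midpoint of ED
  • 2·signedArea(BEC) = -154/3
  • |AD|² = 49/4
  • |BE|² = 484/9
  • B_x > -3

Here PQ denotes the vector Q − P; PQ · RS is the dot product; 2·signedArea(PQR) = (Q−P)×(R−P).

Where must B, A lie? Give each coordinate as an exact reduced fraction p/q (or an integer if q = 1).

A = (-10, -3/2)
B = (-8/3, 2)

1. B_x = -8/3  [line -7·x + 22·y + -188/3 = 0 ∩ |BE|² = 484/9]
2. B_y = 2  [line -7·x + 22·y + -188/3 = 0 ∩ |BE|² = 484/9]
   → B = (-8/3, 2)
3. A_x = -10  [A is the midpoint of ED]
4. A_y = -3/2  [A is the midpoint of ED]
   → A = (-10, -3/2)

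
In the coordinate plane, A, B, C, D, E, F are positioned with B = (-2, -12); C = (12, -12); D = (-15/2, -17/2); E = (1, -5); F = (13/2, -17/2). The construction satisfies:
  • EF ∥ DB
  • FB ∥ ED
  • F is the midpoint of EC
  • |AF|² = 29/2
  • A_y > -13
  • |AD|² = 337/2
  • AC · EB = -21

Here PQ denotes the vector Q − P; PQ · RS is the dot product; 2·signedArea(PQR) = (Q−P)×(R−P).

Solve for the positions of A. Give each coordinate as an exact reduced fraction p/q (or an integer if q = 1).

A = (5, -12)

1. A_x = 5  [line 3·x + 7·y + 69 = 0 ∩ |AF|² = 29/2]
2. A_y = -12  [line 3·x + 7·y + 69 = 0 ∩ |AF|² = 29/2]
   → A = (5, -12)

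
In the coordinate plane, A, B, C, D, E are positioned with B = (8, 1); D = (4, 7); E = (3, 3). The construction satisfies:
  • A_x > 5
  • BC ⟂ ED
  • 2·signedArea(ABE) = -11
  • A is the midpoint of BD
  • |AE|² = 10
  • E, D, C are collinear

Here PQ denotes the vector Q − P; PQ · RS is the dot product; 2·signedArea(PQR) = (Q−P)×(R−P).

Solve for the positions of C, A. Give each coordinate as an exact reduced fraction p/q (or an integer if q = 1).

A = (6, 4)
C = (48/17, 39/17)

1. C_x = 48/17  [E, D, C are collinear ∩ BC ⟂ ED]
2. C_y = 39/17  [E, D, C are collinear ∩ BC ⟂ ED]
   → C = (48/17, 39/17)
3. A_x = 6  [A is the midpoint of BD]
4. A_y = 4  [A is the midpoint of BD]
   → A = (6, 4)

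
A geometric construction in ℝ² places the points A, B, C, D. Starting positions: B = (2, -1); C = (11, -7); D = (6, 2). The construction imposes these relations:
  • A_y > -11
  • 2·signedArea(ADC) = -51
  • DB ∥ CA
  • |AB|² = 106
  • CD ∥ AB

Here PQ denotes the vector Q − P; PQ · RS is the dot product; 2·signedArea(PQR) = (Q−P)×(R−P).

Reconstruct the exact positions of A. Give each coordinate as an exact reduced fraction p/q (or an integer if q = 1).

1. A_x = 7  [CD ∥ AB ∩ DB ∥ CA]
2. A_y = -10  [CD ∥ AB ∩ DB ∥ CA]
   → A = (7, -10)

A = (7, -10)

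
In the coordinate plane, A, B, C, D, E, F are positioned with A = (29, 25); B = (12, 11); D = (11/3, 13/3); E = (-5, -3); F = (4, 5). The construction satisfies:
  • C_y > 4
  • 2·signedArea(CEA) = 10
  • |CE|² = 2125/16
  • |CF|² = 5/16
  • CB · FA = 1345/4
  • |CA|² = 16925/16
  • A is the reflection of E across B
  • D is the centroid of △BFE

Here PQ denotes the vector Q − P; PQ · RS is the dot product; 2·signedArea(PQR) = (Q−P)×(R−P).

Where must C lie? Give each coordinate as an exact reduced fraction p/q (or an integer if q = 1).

1. C_x = 15/4  [2·signedArea(CEA) = 10 ∩ CB · FA = 1345/4]
2. C_y = 9/2  [2·signedArea(CEA) = 10 ∩ CB · FA = 1345/4]
   → C = (15/4, 9/2)

C = (15/4, 9/2)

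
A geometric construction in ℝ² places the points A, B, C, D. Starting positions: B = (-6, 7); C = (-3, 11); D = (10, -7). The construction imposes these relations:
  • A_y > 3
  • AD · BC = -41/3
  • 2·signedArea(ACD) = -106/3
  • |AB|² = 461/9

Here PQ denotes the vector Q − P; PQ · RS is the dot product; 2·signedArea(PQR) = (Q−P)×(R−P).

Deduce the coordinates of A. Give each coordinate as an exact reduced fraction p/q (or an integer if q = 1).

A = (1/3, 11/3)

1. A_x = 1/3  [AD · BC = -41/3 ∩ 2·signedArea(ACD) = -106/3]
2. A_y = 11/3  [AD · BC = -41/3 ∩ 2·signedArea(ACD) = -106/3]
   → A = (1/3, 11/3)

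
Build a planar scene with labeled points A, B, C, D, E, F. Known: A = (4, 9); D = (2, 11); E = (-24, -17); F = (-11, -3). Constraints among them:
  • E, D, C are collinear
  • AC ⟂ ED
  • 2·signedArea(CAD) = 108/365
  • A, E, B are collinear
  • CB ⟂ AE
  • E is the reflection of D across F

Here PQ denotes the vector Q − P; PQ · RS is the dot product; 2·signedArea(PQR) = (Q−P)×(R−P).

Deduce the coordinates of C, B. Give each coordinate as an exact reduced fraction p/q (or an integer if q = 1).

1. C_x = 704/365  [E, D, C are collinear ∩ AC ⟂ ED]
2. C_y = 3987/365  [E, D, C are collinear ∩ AC ⟂ ED]
   → C = (704/365, 3987/365)
3. B_x = 512488/133225  [A, E, B are collinear ∩ CB ⟂ AE]
4. B_y = 1180071/133225  [A, E, B are collinear ∩ CB ⟂ AE]
   → B = (512488/133225, 1180071/133225)

B = (512488/133225, 1180071/133225)
C = (704/365, 3987/365)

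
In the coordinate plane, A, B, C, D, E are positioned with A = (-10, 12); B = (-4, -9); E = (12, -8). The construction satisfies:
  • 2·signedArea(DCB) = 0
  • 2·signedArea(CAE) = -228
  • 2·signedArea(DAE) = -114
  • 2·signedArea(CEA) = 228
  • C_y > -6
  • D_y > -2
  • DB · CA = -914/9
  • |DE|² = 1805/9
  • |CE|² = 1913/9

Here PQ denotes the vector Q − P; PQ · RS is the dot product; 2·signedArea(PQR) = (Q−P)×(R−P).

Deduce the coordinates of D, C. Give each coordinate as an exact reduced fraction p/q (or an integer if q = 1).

1. D_x = -2/3  [line 20·x + 22·y + 50 = 0 ∩ |DE|² = 1805/9]
2. D_y = -5/3  [line 20·x + 22·y + 50 = 0 ∩ |DE|² = 1805/9]
   → D = (-2/3, -5/3)
3. C_x = -7/3  [2·signedArea(DCB) = 0 ∩ 2·signedArea(CEA) = 228]
4. C_y = -16/3  [2·signedArea(DCB) = 0 ∩ 2·signedArea(CEA) = 228]
   → C = (-7/3, -16/3)

C = (-7/3, -16/3)
D = (-2/3, -5/3)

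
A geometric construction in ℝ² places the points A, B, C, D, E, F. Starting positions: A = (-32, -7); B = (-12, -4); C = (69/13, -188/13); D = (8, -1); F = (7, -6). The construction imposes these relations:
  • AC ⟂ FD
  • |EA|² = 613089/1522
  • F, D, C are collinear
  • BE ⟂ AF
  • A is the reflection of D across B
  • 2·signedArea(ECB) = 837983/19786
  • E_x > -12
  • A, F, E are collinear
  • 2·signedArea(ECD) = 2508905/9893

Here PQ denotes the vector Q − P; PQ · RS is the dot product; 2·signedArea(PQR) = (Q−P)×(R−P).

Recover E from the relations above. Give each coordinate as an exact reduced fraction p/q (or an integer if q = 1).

E = (-18167/1522, -9871/1522)

1. E_x = -18167/1522  [A, F, E are collinear ∩ BE ⟂ AF]
2. E_y = -9871/1522  [A, F, E are collinear ∩ BE ⟂ AF]
   → E = (-18167/1522, -9871/1522)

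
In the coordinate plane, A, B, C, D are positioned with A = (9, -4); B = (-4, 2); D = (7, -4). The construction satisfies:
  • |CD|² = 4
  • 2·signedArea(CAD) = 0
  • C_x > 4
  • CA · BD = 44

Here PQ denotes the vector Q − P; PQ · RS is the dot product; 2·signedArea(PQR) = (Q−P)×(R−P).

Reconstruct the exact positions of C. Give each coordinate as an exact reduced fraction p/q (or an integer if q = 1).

1. C_x = 5  [2·signedArea(CAD) = 0 ∩ CA · BD = 44]
2. C_y = -4  [2·signedArea(CAD) = 0 ∩ CA · BD = 44]
   → C = (5, -4)

C = (5, -4)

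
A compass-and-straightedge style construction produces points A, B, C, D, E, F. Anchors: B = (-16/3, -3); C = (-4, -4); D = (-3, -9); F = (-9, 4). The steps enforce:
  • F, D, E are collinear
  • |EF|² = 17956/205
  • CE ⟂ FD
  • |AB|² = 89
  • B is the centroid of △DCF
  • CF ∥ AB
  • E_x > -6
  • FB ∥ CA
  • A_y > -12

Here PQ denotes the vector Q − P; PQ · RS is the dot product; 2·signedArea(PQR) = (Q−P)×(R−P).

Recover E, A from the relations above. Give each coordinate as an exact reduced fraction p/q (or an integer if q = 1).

A = (-1/3, -11)
E = (-1041/205, -922/205)

1. E_x = -1041/205  [F, D, E are collinear ∩ CE ⟂ FD]
2. E_y = -922/205  [F, D, E are collinear ∩ CE ⟂ FD]
   → E = (-1041/205, -922/205)
3. A_x = -1/3  [CF ∥ AB ∩ FB ∥ CA]
4. A_y = -11  [CF ∥ AB ∩ FB ∥ CA]
   → A = (-1/3, -11)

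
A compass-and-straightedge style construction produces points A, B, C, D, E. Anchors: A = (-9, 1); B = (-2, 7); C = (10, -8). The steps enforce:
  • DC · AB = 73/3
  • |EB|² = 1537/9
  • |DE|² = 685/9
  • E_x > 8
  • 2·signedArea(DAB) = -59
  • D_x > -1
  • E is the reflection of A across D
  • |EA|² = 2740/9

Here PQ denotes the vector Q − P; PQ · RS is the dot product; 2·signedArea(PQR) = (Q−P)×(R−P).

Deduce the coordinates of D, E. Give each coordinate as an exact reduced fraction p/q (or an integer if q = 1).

1. D_x = -1/3  [2·signedArea(DAB) = -59 ∩ DC · AB = 73/3]
2. D_y = 0  [2·signedArea(DAB) = -59 ∩ DC · AB = 73/3]
   → D = (-1/3, 0)
3. E_x = 25/3  [E is the reflection of A across D]
4. E_y = -1  [E is the reflection of A across D]
   → E = (25/3, -1)

D = (-1/3, 0)
E = (25/3, -1)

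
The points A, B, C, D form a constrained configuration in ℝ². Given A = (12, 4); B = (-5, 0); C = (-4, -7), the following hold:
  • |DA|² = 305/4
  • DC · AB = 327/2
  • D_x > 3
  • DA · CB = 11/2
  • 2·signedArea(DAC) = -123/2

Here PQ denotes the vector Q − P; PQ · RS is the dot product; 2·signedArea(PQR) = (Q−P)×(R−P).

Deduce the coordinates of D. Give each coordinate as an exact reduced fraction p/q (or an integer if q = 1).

D = (7/2, 2)

1. D_x = 7/2  [DC · AB = 327/2 ∩ DA · CB = 11/2]
2. D_y = 2  [DC · AB = 327/2 ∩ DA · CB = 11/2]
   → D = (7/2, 2)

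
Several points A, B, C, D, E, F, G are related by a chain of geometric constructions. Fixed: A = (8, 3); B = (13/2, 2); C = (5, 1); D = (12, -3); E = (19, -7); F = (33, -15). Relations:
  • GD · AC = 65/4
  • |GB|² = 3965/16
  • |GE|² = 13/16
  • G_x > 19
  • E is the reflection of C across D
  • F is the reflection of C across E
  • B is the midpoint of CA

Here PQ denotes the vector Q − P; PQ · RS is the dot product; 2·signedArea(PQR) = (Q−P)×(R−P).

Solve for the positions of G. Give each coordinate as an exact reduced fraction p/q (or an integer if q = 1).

G = (79/4, -13/2)

1. G_x = 79/4  [line 3·x + 2·y + -185/4 = 0 ∩ |GE|² = 13/16]
2. G_y = -13/2  [line 3·x + 2·y + -185/4 = 0 ∩ |GE|² = 13/16]
   → G = (79/4, -13/2)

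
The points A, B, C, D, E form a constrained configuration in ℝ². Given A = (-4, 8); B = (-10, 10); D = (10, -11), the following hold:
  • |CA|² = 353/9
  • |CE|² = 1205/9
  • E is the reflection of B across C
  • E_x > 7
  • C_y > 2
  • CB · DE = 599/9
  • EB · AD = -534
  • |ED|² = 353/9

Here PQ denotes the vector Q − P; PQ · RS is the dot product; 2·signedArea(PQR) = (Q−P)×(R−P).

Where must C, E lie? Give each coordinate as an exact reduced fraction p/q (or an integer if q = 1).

C = (-4/3, 7/3)
E = (22/3, -16/3)

1. E_x = 22/3  [line -14·x + 19·y + 204 = 0 ∩ |ED|² = 353/9]
2. E_y = -16/3  [line -14·x + 19·y + 204 = 0 ∩ |ED|² = 353/9]
   → E = (22/3, -16/3)
3. C_x = -4/3  [CB · DE = 599/9 ∩ E is the reflection of B across C]
4. C_y = 7/3  [CB · DE = 599/9 ∩ E is the reflection of B across C]
   → C = (-4/3, 7/3)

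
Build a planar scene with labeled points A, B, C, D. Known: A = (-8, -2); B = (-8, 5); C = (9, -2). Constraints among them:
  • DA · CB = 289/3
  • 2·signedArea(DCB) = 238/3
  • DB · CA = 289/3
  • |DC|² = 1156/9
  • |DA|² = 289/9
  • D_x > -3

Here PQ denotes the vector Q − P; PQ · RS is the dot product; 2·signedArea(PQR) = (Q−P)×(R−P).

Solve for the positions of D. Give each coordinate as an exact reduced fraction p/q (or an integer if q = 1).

D = (-7/3, -2)

1. D_x = -7/3  [DA · CB = 289/3 ∩ DB · CA = 289/3]
2. D_y = -2  [DA · CB = 289/3 ∩ DB · CA = 289/3]
   → D = (-7/3, -2)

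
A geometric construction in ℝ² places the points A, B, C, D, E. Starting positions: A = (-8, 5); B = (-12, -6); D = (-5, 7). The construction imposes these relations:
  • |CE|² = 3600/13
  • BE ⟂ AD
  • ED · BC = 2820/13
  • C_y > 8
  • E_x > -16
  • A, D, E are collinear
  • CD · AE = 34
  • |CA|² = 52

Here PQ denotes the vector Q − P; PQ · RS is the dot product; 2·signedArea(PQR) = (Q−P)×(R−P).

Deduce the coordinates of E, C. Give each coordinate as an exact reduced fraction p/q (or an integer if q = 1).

1. E_x = -206/13  [A, D, E are collinear ∩ BE ⟂ AD]
2. E_y = -3/13  [A, D, E are collinear ∩ BE ⟂ AD]
   → E = (-206/13, -3/13)
3. C_x = -2  [line 102/13·x + 68/13·y + -408/13 = 0 ∩ |CE|² = 3600/13]
4. C_y = 9  [line 102/13·x + 68/13·y + -408/13 = 0 ∩ |CE|² = 3600/13]
   → C = (-2, 9)

C = (-2, 9)
E = (-206/13, -3/13)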